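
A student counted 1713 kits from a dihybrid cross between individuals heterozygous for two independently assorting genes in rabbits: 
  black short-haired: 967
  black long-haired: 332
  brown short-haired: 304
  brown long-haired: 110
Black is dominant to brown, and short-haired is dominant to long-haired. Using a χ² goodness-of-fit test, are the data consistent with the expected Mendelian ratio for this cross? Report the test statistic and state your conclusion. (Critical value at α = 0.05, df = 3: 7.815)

A dihybrid F₂ with independent assortment and complete dominance at both loci gives a 9:3:3:1 phenotypic ratio.
The 9:3:3:1 ratio has 16 parts, so with N = 1713 the expected counts are:
  black short-haired: 1713 × 9/16 = 963.5625
  black long-haired: 1713 × 3/16 = 321.1875
  brown short-haired: 1713 × 3/16 = 321.1875
  brown long-haired: 1713 × 1/16 = 107.0625
χ² = Σ (O − E)² / E
  black short-haired: (967 − 963.5625)² / 963.5625 = 0.0123
  black long-haired: (332 − 321.1875)² / 321.1875 = 0.3640
  brown short-haired: (304 − 321.1875)² / 321.1875 = 0.9197
  brown long-haired: (110 − 107.0625)² / 107.0625 = 0.0806
χ² = 0.0123 + 0.3640 + 0.9197 + 0.0806 = 1.3766 ≈ 1.377
Degrees of freedom = 4 − 1 = 3; critical value at α = 0.05 is 7.815.
Since 1.377 < 7.815, we fail to reject the null hypothesis — the data are consistent with the 9:3:3:1 ratio.

1.377; consistent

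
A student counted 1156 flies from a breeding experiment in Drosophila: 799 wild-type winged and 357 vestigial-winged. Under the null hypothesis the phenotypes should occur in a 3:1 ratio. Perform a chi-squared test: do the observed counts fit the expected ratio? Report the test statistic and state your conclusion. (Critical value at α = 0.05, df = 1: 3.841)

21.333; not consistent

Under the 3:1 hypothesis (Σ ratio = 4, N = 1156):
  wild-type winged: 1156 × 3/4 = 867
  vestigial-winged: 1156 × 1/4 = 289
χ² = Σ (O − E)² / E
  wild-type winged: (799 − 867)² / 867 = 5.3333
  vestigial-winged: (357 − 289)² / 289 = 16.0000
χ² = 5.3333 + 16.0000 = 21.3333 ≈ 21.333
Degrees of freedom = 2 − 1 = 1; critical value at α = 0.05 is 3.841.
Since 21.333 > 3.841, we reject the null hypothesis — the data do not fit the 3:1 ratio.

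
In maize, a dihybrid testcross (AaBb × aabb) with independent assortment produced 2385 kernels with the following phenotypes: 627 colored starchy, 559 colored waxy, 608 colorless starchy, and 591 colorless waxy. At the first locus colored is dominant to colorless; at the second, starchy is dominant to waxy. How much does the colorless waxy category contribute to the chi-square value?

A dihybrid testcross with independent assortment gives a 1:1:1:1 ratio.
Total ratio parts = 4. Expected numbers out of 2385:
  colored starchy: 2385 × 1/4 = 596.25
  colored waxy: 2385 × 1/4 = 596.25
  colorless starchy: 2385 × 1/4 = 596.25
  colorless waxy: 2385 × 1/4 = 596.25
Contribution of colorless waxy: (591 − 596.25)² / 596.25 = 0.0462

0.046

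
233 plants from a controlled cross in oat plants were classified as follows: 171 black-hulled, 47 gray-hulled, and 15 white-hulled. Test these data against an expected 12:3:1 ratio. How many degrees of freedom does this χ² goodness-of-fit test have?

A goodness-of-fit test with 3 phenotype classes has df = 3 − 1 = 2.

2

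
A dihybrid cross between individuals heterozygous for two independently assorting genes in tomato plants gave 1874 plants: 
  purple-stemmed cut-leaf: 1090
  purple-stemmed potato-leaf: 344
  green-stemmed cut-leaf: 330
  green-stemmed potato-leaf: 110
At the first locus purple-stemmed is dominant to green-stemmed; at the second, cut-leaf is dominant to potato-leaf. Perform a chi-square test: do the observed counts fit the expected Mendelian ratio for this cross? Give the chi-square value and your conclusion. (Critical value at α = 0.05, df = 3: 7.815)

3.109; consistent

A dihybrid F₂ with independent assortment and complete dominance at both loci gives a 9:3:3:1 phenotypic ratio.
Total ratio parts = 16. Expected numbers out of 1874:
  purple-stemmed cut-leaf: 1874 × 9/16 = 1054.125
  purple-stemmed potato-leaf: 1874 × 3/16 = 351.375
  green-stemmed cut-leaf: 1874 × 3/16 = 351.375
  green-stemmed potato-leaf: 1874 × 1/16 = 117.125
χ² = Σ (O − E)² / E
  purple-stemmed cut-leaf: (1090 − 1054.125)² / 1054.125 = 1.2209
  purple-stemmed potato-leaf: (344 − 351.375)² / 351.375 = 0.1548
  green-stemmed cut-leaf: (330 − 351.375)² / 351.375 = 1.3003
  green-stemmed potato-leaf: (110 − 117.125)² / 117.125 = 0.4334
χ² = 1.2209 + 0.1548 + 1.3003 + 0.4334 = 3.1094 ≈ 3.109
Degrees of freedom = 4 − 1 = 3; critical value at α = 0.05 is 7.815.
Since 3.109 < 7.815, we fail to reject the null hypothesis — the data are consistent with the 9:3:3:1 ratio.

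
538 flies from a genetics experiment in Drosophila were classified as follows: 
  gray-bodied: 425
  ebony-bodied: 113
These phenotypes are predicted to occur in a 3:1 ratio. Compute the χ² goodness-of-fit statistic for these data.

The 3:1 ratio has 4 parts, so with N = 538 the expected counts are:
  gray-bodied: 538 × 3/4 = 403.5
  ebony-bodied: 538 × 1/4 = 134.5
χ² = Σ (O − E)² / E
  gray-bodied: (425 − 403.5)² / 403.5 = 1.1456
  ebony-bodied: (113 − 134.5)² / 134.5 = 3.4368
χ² = 1.1456 + 3.4368 = 4.5824 ≈ 4.582

4.582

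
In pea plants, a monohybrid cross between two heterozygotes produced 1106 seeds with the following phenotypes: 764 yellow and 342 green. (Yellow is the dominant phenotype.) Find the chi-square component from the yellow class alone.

5.172

For a monohybrid cross between heterozygotes with complete dominance, the expected phenotypic ratio is 3:1.
Total ratio parts = 4. Expected numbers out of 1106:
  yellow: 1106 × 3/4 = 829.5
  green: 1106 × 1/4 = 276.5
Contribution of yellow: (764 − 829.5)² / 829.5 = 5.1721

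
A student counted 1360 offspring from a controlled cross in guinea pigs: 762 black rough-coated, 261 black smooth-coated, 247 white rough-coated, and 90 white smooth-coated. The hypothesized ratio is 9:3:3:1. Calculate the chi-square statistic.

0.698

The 9:3:3:1 ratio has 16 parts, so with N = 1360 the expected counts are:
  black rough-coated: 1360 × 9/16 = 765
  black smooth-coated: 1360 × 3/16 = 255
  white rough-coated: 1360 × 3/16 = 255
  white smooth-coated: 1360 × 1/16 = 85
χ² = Σ (O − E)² / E
  black rough-coated: (762 − 765)² / 765 = 0.0118
  black smooth-coated: (261 − 255)² / 255 = 0.1412
  white rough-coated: (247 − 255)² / 255 = 0.2510
  white smooth-coated: (90 − 85)² / 85 = 0.2941
χ² = 0.0118 + 0.1412 + 0.2510 + 0.2941 = 0.6981 ≈ 0.698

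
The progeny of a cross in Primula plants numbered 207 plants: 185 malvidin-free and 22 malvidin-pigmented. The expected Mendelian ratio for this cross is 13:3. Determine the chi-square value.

8.963

Total ratio parts = 16. Expected numbers out of 207:
  malvidin-free: 207 × 13/16 = 168.1875
  malvidin-pigmented: 207 × 3/16 = 38.8125
χ² = Σ (O − E)² / E
  malvidin-free: (185 − 168.1875)² / 168.1875 = 1.6806
  malvidin-pigmented: (22 − 38.8125)² / 38.8125 = 7.2827
χ² = 1.6806 + 7.2827 = 8.9633 ≈ 8.963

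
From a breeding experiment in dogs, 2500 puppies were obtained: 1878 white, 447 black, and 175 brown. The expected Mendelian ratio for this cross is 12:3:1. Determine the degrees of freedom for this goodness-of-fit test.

2

A goodness-of-fit test with 3 phenotype classes has df = 3 − 1 = 2.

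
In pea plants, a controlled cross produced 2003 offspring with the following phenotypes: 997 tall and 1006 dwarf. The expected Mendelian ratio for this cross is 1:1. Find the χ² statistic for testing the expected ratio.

0.040

Total ratio parts = 2. Expected numbers out of 2003:
  tall: 2003 × 1/2 = 1001.5
  dwarf: 2003 × 1/2 = 1001.5
χ² = Σ (O − E)² / E
  tall: (997 − 1001.5)² / 1001.5 = 0.0202
  dwarf: (1006 − 1001.5)² / 1001.5 = 0.0202
χ² = 0.0202 + 0.0202 = 0.0404 ≈ 0.040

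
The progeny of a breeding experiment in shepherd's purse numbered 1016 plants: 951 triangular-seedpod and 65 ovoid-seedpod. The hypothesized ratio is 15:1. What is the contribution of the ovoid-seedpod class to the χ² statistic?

Total ratio parts = 16. Expected numbers out of 1016:
  triangular-seedpod: 1016 × 15/16 = 952.5
  ovoid-seedpod: 1016 × 1/16 = 63.5
Contribution of ovoid-seedpod: (65 − 63.5)² / 63.5 = 0.0354

0.035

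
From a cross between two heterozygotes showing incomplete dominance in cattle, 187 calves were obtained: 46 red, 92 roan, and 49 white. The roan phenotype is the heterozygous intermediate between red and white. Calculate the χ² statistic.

With incomplete dominance, a heterozygote × heterozygote cross gives a 1:2:1 phenotypic ratio.
Under the 1:2:1 hypothesis (Σ ratio = 4, N = 187):
  red: 187 × 1/4 = 46.75
  roan: 187 × 2/4 = 93.5
  white: 187 × 1/4 = 46.75
χ² = Σ (O − E)² / E
  red: (46 − 46.75)² / 46.75 = 0.0120
  roan: (92 − 93.5)² / 93.5 = 0.0241
  white: (49 − 46.75)² / 46.75 = 0.1083
χ² = 0.0120 + 0.0241 + 0.1083 = 0.1444 ≈ 0.144

0.144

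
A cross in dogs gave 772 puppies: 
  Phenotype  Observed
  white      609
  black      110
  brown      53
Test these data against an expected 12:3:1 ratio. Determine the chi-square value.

10.364

Total ratio parts = 16. Expected numbers out of 772:
  white: 772 × 12/16 = 579
  black: 772 × 3/16 = 144.75
  brown: 772 × 1/16 = 48.25
χ² = Σ (O − E)² / E
  white: (609 − 579)² / 579 = 1.5544
  black: (110 − 144.75)² / 144.75 = 8.3424
  brown: (53 − 48.25)² / 48.25 = 0.4676
χ² = 1.5544 + 8.3424 + 0.4676 = 10.3644 ≈ 10.364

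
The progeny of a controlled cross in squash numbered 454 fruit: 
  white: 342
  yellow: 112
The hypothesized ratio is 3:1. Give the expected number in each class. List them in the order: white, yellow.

340.5, 113.5

Total ratio parts = 4. Expected numbers out of 454:
  white: 454 × 3/4 = 340.5
  yellow: 454 × 1/4 = 113.5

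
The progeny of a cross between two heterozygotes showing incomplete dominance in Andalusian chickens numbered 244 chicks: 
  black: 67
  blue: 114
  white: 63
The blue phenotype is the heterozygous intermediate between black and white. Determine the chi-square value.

1.180

With incomplete dominance, a heterozygote × heterozygote cross gives a 1:2:1 phenotypic ratio.
Expected counts for N = 244 under a 1:2:1 ratio (total parts = 4):
  black: 244 × 1/4 = 61
  blue: 244 × 2/4 = 122
  white: 244 × 1/4 = 61
χ² = Σ (O − E)² / E
  black: (67 − 61)² / 61 = 0.5902
  blue: (114 − 122)² / 122 = 0.5246
  white: (63 − 61)² / 61 = 0.0656
χ² = 0.5902 + 0.5246 + 0.0656 = 1.1804 ≈ 1.180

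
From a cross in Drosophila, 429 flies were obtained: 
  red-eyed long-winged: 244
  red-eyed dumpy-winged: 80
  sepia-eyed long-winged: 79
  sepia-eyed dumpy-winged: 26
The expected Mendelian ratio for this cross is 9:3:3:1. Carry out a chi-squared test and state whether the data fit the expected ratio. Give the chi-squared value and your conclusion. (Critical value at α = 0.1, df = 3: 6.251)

Under the 9:3:3:1 hypothesis (Σ ratio = 16, N = 429):
  red-eyed long-winged: 429 × 9/16 = 241.3125
  red-eyed dumpy-winged: 429 × 3/16 = 80.4375
  sepia-eyed long-winged: 429 × 3/16 = 80.4375
  sepia-eyed dumpy-winged: 429 × 1/16 = 26.8125
χ² = Σ (O − E)² / E
  red-eyed long-winged: (244 − 241.3125)² / 241.3125 = 0.0299
  red-eyed dumpy-winged: (80 − 80.4375)² / 80.4375 = 0.0024
  sepia-eyed long-winged: (79 − 80.4375)² / 80.4375 = 0.0257
  sepia-eyed dumpy-winged: (26 − 26.8125)² / 26.8125 = 0.0246
χ² = 0.0299 + 0.0024 + 0.0257 + 0.0246 = 0.0826 ≈ 0.083
Degrees of freedom = 4 − 1 = 3; critical value at α = 0.1 is 6.251.
Since 0.083 < 6.251, we fail to reject the null hypothesis — the data are consistent with the 9:3:3:1 ratio.

0.083; consistent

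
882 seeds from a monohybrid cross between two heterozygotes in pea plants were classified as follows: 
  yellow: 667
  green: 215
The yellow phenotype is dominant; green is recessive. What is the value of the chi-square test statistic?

For a monohybrid cross between heterozygotes with complete dominance, the expected phenotypic ratio is 3:1.
Total ratio parts = 4. Expected numbers out of 882:
  yellow: 882 × 3/4 = 661.5
  green: 882 × 1/4 = 220.5
χ² = Σ (O − E)² / E
  yellow: (667 − 661.5)² / 661.5 = 0.0457
  green: (215 − 220.5)² / 220.5 = 0.1372
χ² = 0.0457 + 0.1372 = 0.1829 ≈ 0.183

0.183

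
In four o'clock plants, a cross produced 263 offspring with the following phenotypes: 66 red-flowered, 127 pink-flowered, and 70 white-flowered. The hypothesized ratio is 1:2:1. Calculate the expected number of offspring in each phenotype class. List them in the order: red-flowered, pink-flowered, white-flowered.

65.75, 131.5, 65.75

The 1:2:1 ratio has 4 parts, so with N = 263 the expected counts are:
  red-flowered: 263 × 1/4 = 65.75
  pink-flowered: 263 × 2/4 = 131.5
  white-flowered: 263 × 1/4 = 65.75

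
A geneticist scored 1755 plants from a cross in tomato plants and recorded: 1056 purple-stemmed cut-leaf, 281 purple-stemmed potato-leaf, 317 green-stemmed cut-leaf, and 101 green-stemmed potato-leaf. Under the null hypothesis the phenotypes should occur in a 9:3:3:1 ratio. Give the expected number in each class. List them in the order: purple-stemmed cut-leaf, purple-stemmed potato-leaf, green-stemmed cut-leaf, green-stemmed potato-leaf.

Total ratio parts = 16. Expected numbers out of 1755:
  purple-stemmed cut-leaf: 1755 × 9/16 = 987.1875
  purple-stemmed potato-leaf: 1755 × 3/16 = 329.0625
  green-stemmed cut-leaf: 1755 × 3/16 = 329.0625
  green-stemmed potato-leaf: 1755 × 1/16 = 109.6875

987.1875, 329.0625, 329.0625, 109.6875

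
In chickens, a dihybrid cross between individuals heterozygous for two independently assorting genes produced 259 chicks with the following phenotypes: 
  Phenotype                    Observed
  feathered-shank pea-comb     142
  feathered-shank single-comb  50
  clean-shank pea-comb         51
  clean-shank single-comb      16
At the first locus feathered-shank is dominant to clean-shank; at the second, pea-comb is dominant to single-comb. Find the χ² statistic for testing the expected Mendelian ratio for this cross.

0.260

A dihybrid F₂ with independent assortment and complete dominance at both loci gives a 9:3:3:1 phenotypic ratio.
Under the 9:3:3:1 hypothesis (Σ ratio = 16, N = 259):
  feathered-shank pea-comb: 259 × 9/16 = 145.6875
  feathered-shank single-comb: 259 × 3/16 = 48.5625
  clean-shank pea-comb: 259 × 3/16 = 48.5625
  clean-shank single-comb: 259 × 1/16 = 16.1875
χ² = Σ (O − E)² / E
  feathered-shank pea-comb: (142 − 145.6875)² / 145.6875 = 0.0933
  feathered-shank single-comb: (50 − 48.5625)² / 48.5625 = 0.0426
  clean-shank pea-comb: (51 − 48.5625)² / 48.5625 = 0.1223
  clean-shank single-comb: (16 − 16.1875)² / 16.1875 = 0.0022
χ² = 0.0933 + 0.0426 + 0.1223 + 0.0022 = 0.2604 ≈ 0.260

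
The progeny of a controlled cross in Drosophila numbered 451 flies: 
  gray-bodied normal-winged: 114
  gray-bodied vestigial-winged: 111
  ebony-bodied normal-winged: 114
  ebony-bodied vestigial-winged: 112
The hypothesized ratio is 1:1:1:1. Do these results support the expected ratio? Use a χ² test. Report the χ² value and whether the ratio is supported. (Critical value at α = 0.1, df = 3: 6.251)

0.060; consistent

Under the 1:1:1:1 hypothesis (Σ ratio = 4, N = 451):
  gray-bodied normal-winged: 451 × 1/4 = 112.75
  gray-bodied vestigial-winged: 451 × 1/4 = 112.75
  ebony-bodied normal-winged: 451 × 1/4 = 112.75
  ebony-bodied vestigial-winged: 451 × 1/4 = 112.75
χ² = Σ (O − E)² / E
  gray-bodied normal-winged: (114 − 112.75)² / 112.75 = 0.0139
  gray-bodied vestigial-winged: (111 − 112.75)² / 112.75 = 0.0272
  ebony-bodied normal-winged: (114 − 112.75)² / 112.75 = 0.0139
  ebony-bodied vestigial-winged: (112 − 112.75)² / 112.75 = 0.0050
χ² = 0.0139 + 0.0272 + 0.0139 + 0.0050 = 0.060
Degrees of freedom = 4 − 1 = 3; critical value at α = 0.1 is 6.251.
Since 0.060 < 6.251, we fail to reject the null hypothesis — the data are consistent with the 1:1:1:1 ratio.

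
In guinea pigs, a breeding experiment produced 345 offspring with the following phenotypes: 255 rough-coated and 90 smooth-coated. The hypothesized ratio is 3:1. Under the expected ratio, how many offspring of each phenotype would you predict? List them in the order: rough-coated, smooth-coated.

258.75, 86.25

Total ratio parts = 4. Expected numbers out of 345:
  rough-coated: 345 × 3/4 = 258.75
  smooth-coated: 345 × 1/4 = 86.25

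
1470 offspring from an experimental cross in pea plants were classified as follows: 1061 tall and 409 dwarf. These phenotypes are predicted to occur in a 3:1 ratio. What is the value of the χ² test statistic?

Total ratio parts = 4. Expected numbers out of 1470:
  tall: 1470 × 3/4 = 1102.5
  dwarf: 1470 × 1/4 = 367.5
χ² = Σ (O − E)² / E
  tall: (1061 − 1102.5)² / 1102.5 = 1.5621
  dwarf: (409 − 367.5)² / 367.5 = 4.6864
χ² = 1.5621 + 4.6864 = 6.2485 ≈ 6.249

6.249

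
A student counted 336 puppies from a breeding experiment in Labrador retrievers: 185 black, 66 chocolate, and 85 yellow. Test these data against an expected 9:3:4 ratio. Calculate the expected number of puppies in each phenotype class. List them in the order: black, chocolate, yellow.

Expected counts for N = 336 under a 9:3:4 ratio (total parts = 16):
  black: 336 × 9/16 = 189
  chocolate: 336 × 3/16 = 63
  yellow: 336 × 4/16 = 84

189, 63, 84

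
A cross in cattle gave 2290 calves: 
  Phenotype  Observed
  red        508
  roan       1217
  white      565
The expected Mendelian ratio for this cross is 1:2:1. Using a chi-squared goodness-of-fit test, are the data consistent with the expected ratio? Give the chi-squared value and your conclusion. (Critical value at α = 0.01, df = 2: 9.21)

11.893; not consistent

Total ratio parts = 4. Expected numbers out of 2290:
  red: 2290 × 1/4 = 572.5
  roan: 2290 × 2/4 = 1145
  white: 2290 × 1/4 = 572.5
χ² = Σ (O − E)² / E
  red: (508 − 572.5)² / 572.5 = 7.2668
  roan: (1217 − 1145)² / 1145 = 4.5275
  white: (565 − 572.5)² / 572.5 = 0.0983
χ² = 7.2668 + 4.5275 + 0.0983 = 11.8926 ≈ 11.893
Degrees of freedom = 3 − 1 = 2; critical value at α = 0.01 is 9.21.
Since 11.893 > 9.21, we reject the null hypothesis — the data do not fit the 1:2:1 ratio.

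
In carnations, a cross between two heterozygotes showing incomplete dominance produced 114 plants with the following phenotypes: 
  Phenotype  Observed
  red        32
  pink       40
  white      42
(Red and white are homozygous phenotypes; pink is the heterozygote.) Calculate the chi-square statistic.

With incomplete dominance, a heterozygote × heterozygote cross gives a 1:2:1 phenotypic ratio.
Expected counts for N = 114 under a 1:2:1 ratio (total parts = 4):
  red: 114 × 1/4 = 28.5
  pink: 114 × 2/4 = 57
  white: 114 × 1/4 = 28.5
χ² = Σ (O − E)² / E
  red: (32 − 28.5)² / 28.5 = 0.4298
  pink: (40 − 57)² / 57 = 5.0702
  white: (42 − 28.5)² / 28.5 = 6.3947
χ² = 0.4298 + 5.0702 + 6.3947 = 11.8947 ≈ 11.895

11.895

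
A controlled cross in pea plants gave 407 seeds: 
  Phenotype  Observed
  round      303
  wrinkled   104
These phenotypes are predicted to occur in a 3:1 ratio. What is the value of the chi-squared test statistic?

Total ratio parts = 4. Expected numbers out of 407:
  round: 407 × 3/4 = 305.25
  wrinkled: 407 × 1/4 = 101.75
χ² = Σ (O − E)² / E
  round: (303 − 305.25)² / 305.25 = 0.0166
  wrinkled: (104 − 101.75)² / 101.75 = 0.0498
χ² = 0.0166 + 0.0498 = 0.0664 ≈ 0.066

0.066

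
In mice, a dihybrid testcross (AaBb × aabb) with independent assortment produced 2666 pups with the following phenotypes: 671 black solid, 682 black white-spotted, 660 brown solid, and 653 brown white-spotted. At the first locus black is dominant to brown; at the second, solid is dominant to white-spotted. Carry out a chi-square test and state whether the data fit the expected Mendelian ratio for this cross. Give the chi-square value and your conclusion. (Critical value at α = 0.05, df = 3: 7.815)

A dihybrid testcross with independent assortment gives a 1:1:1:1 ratio.
Expected counts for N = 2666 under a 1:1:1:1 ratio (total parts = 4):
  black solid: 2666 × 1/4 = 666.5
  black white-spotted: 2666 × 1/4 = 666.5
  brown solid: 2666 × 1/4 = 666.5
  brown white-spotted: 2666 × 1/4 = 666.5
χ² = Σ (O − E)² / E
  black solid: (671 − 666.5)² / 666.5 = 0.0304
  black white-spotted: (682 − 666.5)² / 666.5 = 0.3605
  brown solid: (660 − 666.5)² / 666.5 = 0.0634
  brown white-spotted: (653 − 666.5)² / 666.5 = 0.2734
χ² = 0.0304 + 0.3605 + 0.0634 + 0.2734 = 0.7277 ≈ 0.728
Degrees of freedom = 4 − 1 = 3; critical value at α = 0.05 is 7.815.
Since 0.728 < 7.815, we fail to reject the null hypothesis — the data are consistent with the 1:1:1:1 ratio.

0.728; consistent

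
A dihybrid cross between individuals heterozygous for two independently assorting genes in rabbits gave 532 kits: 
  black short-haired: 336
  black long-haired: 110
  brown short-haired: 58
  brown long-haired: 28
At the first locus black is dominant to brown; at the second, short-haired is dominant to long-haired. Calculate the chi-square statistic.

23.870

A dihybrid F₂ with independent assortment and complete dominance at both loci gives a 9:3:3:1 phenotypic ratio.
Expected counts for N = 532 under a 9:3:3:1 ratio (total parts = 16):
  black short-haired: 532 × 9/16 = 299.25
  black long-haired: 532 × 3/16 = 99.75
  brown short-haired: 532 × 3/16 = 99.75
  brown long-haired: 532 × 1/16 = 33.25
χ² = Σ (O − E)² / E
  black short-haired: (336 − 299.25)² / 299.25 = 4.5132
  black long-haired: (110 − 99.75)² / 99.75 = 1.0533
  brown short-haired: (58 − 99.75)² / 99.75 = 17.4743
  brown long-haired: (28 − 33.25)² / 33.25 = 0.8289
χ² = 4.5132 + 1.0533 + 17.4743 + 0.8289 = 23.8697 ≈ 23.870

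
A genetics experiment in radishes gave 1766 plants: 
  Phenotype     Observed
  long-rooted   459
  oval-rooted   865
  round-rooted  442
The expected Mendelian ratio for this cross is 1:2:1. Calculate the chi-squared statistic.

Under the 1:2:1 hypothesis (Σ ratio = 4, N = 1766):
  long-rooted: 1766 × 1/4 = 441.5
  oval-rooted: 1766 × 2/4 = 883
  round-rooted: 1766 × 1/4 = 441.5
χ² = Σ (O − E)² / E
  long-rooted: (459 − 441.5)² / 441.5 = 0.6937
  oval-rooted: (865 − 883)² / 883 = 0.3669
  round-rooted: (442 − 441.5)² / 441.5 = 0.0006
χ² = 0.6937 + 0.3669 + 0.0006 = 1.0612 ≈ 1.061

1.061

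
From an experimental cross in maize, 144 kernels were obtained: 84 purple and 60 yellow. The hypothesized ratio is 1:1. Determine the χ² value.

Expected counts for N = 144 under a 1:1 ratio (total parts = 2):
  purple: 144 × 1/2 = 72
  yellow: 144 × 1/2 = 72
χ² = Σ (O − E)² / E
  purple: (84 − 72)² / 72 = 2.0000
  yellow: (60 − 72)² / 72 = 2.0000
χ² = 2.0000 + 2.0000 = 4.000

4.000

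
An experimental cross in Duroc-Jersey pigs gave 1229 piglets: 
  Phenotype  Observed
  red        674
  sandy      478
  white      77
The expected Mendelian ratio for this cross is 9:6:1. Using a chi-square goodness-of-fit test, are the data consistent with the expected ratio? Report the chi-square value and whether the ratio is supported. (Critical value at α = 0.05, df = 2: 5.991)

1.070; consistent

The 9:6:1 ratio has 16 parts, so with N = 1229 the expected counts are:
  red: 1229 × 9/16 = 691.3125
  sandy: 1229 × 6/16 = 460.875
  white: 1229 × 1/16 = 76.8125
χ² = Σ (O − E)² / E
  red: (674 − 691.3125)² / 691.3125 = 0.4336
  sandy: (478 − 460.875)² / 460.875 = 0.6363
  white: (77 − 76.8125)² / 76.8125 = 0.0005
χ² = 0.4336 + 0.6363 + 0.0005 = 1.0704 ≈ 1.070
Degrees of freedom = 3 − 1 = 2; critical value at α = 0.05 is 5.991.
Since 1.070 < 5.991, we fail to reject the null hypothesis — the data are consistent with the 9:6:1 ratio.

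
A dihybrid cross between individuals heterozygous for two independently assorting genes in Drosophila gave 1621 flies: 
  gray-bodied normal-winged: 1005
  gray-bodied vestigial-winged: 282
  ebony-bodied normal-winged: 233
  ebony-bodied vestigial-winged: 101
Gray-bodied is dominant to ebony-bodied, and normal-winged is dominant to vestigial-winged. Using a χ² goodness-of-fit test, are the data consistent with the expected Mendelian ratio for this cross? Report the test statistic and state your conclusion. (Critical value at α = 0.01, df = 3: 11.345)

A dihybrid F₂ with independent assortment and complete dominance at both loci gives a 9:3:3:1 phenotypic ratio.
Expected counts for N = 1621 under a 9:3:3:1 ratio (total parts = 16):
  gray-bodied normal-winged: 1621 × 9/16 = 911.8125
  gray-bodied vestigial-winged: 1621 × 3/16 = 303.9375
  ebony-bodied normal-winged: 1621 × 3/16 = 303.9375
  ebony-bodied vestigial-winged: 1621 × 1/16 = 101.3125
χ² = Σ (O − E)² / E
  gray-bodied normal-winged: (1005 − 911.8125)² / 911.8125 = 9.5238
  gray-bodied vestigial-winged: (282 − 303.9375)² / 303.9375 = 1.5834
  ebony-bodied normal-winged: (233 − 303.9375)² / 303.9375 = 16.5565
  ebony-bodied vestigial-winged: (101 − 101.3125)² / 101.3125 = 0.0010
χ² = 9.5238 + 1.5834 + 16.5565 + 0.0010 = 27.6647 ≈ 27.665
Degrees of freedom = 4 − 1 = 3; critical value at α = 0.01 is 11.345.
Since 27.665 > 11.345, we reject the null hypothesis — the data do not fit the 9:3:3:1 ratio.

27.665; not consistent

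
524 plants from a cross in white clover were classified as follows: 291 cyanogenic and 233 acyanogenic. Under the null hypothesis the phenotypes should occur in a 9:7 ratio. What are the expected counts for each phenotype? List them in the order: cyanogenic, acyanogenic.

The 9:7 ratio has 16 parts, so with N = 524 the expected counts are:
  cyanogenic: 524 × 9/16 = 294.75
  acyanogenic: 524 × 7/16 = 229.25

294.75, 229.25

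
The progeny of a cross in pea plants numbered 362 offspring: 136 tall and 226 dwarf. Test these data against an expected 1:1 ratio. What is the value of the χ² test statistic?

22.376

Total ratio parts = 2. Expected numbers out of 362:
  tall: 362 × 1/2 = 181
  dwarf: 362 × 1/2 = 181
χ² = Σ (O − E)² / E
  tall: (136 − 181)² / 181 = 11.1878
  dwarf: (226 − 181)² / 181 = 11.1878
χ² = 11.1878 + 11.1878 = 22.3756 ≈ 22.376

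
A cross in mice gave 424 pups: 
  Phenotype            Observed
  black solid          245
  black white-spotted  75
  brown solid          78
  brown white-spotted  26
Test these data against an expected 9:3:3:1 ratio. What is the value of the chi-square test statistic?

0.470

The 9:3:3:1 ratio has 16 parts, so with N = 424 the expected counts are:
  black solid: 424 × 9/16 = 238.5
  black white-spotted: 424 × 3/16 = 79.5
  brown solid: 424 × 3/16 = 79.5
  brown white-spotted: 424 × 1/16 = 26.5
χ² = Σ (O − E)² / E
  black solid: (245 − 238.5)² / 238.5 = 0.1771
  black white-spotted: (75 − 79.5)² / 79.5 = 0.2547
  brown solid: (78 − 79.5)² / 79.5 = 0.0283
  brown white-spotted: (26 − 26.5)² / 26.5 = 0.0094
χ² = 0.1771 + 0.2547 + 0.0283 + 0.0094 = 0.4695 ≈ 0.470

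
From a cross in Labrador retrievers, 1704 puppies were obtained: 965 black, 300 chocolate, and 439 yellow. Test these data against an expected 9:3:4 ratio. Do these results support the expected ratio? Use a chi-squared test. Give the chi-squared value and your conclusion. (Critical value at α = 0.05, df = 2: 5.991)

The 9:3:4 ratio has 16 parts, so with N = 1704 the expected counts are:
  black: 1704 × 9/16 = 958.5
  chocolate: 1704 × 3/16 = 319.5
  yellow: 1704 × 4/16 = 426
χ² = Σ (O − E)² / E
  black: (965 − 958.5)² / 958.5 = 0.0441
  chocolate: (300 − 319.5)² / 319.5 = 1.1901
  yellow: (439 − 426)² / 426 = 0.3967
χ² = 0.0441 + 1.1901 + 0.3967 = 1.6309 ≈ 1.631
Degrees of freedom = 3 − 1 = 2; critical value at α = 0.05 is 5.991.
Since 1.631 < 5.991, we fail to reject the null hypothesis — the data are consistent with the 9:3:4 ratio.

1.631; consistent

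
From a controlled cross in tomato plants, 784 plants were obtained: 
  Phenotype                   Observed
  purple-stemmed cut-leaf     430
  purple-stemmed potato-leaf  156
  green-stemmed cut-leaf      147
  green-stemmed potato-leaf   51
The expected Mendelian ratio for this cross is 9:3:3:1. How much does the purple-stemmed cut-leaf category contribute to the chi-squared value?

The 9:3:3:1 ratio has 16 parts, so with N = 784 the expected counts are:
  purple-stemmed cut-leaf: 784 × 9/16 = 441
  purple-stemmed potato-leaf: 784 × 3/16 = 147
  green-stemmed cut-leaf: 784 × 3/16 = 147
  green-stemmed potato-leaf: 784 × 1/16 = 49
Contribution of purple-stemmed cut-leaf: (430 − 441)² / 441 = 0.2744

0.274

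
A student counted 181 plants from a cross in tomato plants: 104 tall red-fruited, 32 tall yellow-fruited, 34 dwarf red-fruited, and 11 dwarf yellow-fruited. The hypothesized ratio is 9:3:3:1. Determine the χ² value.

Total ratio parts = 16. Expected numbers out of 181:
  tall red-fruited: 181 × 9/16 = 101.8125
  tall yellow-fruited: 181 × 3/16 = 33.9375
  dwarf red-fruited: 181 × 3/16 = 33.9375
  dwarf yellow-fruited: 181 × 1/16 = 11.3125
χ² = Σ (O − E)² / E
  tall red-fruited: (104 − 101.8125)² / 101.8125 = 0.0470
  tall yellow-fruited: (32 − 33.9375)² / 33.9375 = 0.1106
  dwarf red-fruited: (34 − 33.9375)² / 33.9375 = 0.0001
  dwarf yellow-fruited: (11 − 11.3125)² / 11.3125 = 0.0086
χ² = 0.0470 + 0.1106 + 0.0001 + 0.0086 = 0.1663 ≈ 0.166

0.166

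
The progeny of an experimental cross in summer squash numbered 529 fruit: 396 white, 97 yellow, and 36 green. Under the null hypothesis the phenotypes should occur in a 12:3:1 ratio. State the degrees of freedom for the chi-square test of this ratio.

A goodness-of-fit test with 3 phenotype classes has df = 3 − 1 = 2.

2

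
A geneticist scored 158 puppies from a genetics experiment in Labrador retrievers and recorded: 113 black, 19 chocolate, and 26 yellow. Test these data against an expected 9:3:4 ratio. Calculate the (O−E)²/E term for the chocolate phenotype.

3.811

The 9:3:4 ratio has 16 parts, so with N = 158 the expected counts are:
  black: 158 × 9/16 = 88.875
  chocolate: 158 × 3/16 = 29.625
  yellow: 158 × 4/16 = 39.5
Contribution of chocolate: (19 − 29.625)² / 29.625 = 3.8107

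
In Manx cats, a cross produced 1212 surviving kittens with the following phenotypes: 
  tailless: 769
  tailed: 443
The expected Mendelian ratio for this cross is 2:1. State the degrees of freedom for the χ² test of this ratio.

A goodness-of-fit test with 2 phenotype classes has df = 2 − 1 = 1.

1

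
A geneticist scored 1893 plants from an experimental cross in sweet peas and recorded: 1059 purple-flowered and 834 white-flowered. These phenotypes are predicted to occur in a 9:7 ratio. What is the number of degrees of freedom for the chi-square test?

1

A goodness-of-fit test with 2 phenotype classes has df = 2 − 1 = 1.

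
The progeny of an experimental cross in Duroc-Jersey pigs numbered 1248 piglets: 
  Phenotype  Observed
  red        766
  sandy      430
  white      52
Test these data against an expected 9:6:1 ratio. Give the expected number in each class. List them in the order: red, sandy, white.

The 9:6:1 ratio has 16 parts, so with N = 1248 the expected counts are:
  red: 1248 × 9/16 = 702
  sandy: 1248 × 6/16 = 468
  white: 1248 × 1/16 = 78

702, 468, 78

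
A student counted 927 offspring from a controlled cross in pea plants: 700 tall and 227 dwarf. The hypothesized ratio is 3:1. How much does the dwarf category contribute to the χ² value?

Expected counts for N = 927 under a 3:1 ratio (total parts = 4):
  tall: 927 × 3/4 = 695.25
  dwarf: 927 × 1/4 = 231.75
Contribution of dwarf: (227 − 231.75)² / 231.75 = 0.0974

0.097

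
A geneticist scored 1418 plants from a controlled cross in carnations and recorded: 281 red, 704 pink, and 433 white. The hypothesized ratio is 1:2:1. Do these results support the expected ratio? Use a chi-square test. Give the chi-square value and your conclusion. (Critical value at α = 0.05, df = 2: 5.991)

Expected counts for N = 1418 under a 1:2:1 ratio (total parts = 4):
  red: 1418 × 1/4 = 354.5
  pink: 1418 × 2/4 = 709
  white: 1418 × 1/4 = 354.5
χ² = Σ (O − E)² / E
  red: (281 − 354.5)² / 354.5 = 15.2391
  pink: (704 − 709)² / 709 = 0.0353
  white: (433 − 354.5)² / 354.5 = 17.3829
χ² = 15.2391 + 0.0353 + 17.3829 = 32.6573 ≈ 32.657
Degrees of freedom = 3 − 1 = 2; critical value at α = 0.05 is 5.991.
Since 32.657 > 5.991, we reject the null hypothesis — the data do not fit the 1:2:1 ratio.

32.657; not consistent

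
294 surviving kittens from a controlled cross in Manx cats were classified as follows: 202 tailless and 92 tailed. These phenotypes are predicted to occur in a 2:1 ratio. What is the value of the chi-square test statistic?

0.551

Total ratio parts = 3. Expected numbers out of 294:
  tailless: 294 × 2/3 = 196
  tailed: 294 × 1/3 = 98
χ² = Σ (O − E)² / E
  tailless: (202 − 196)² / 196 = 0.1837
  tailed: (92 − 98)² / 98 = 0.3673
χ² = 0.1837 + 0.3673 = 0.551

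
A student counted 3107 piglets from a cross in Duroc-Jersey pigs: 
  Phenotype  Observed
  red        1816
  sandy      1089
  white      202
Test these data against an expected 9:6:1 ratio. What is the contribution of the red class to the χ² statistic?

Under the 9:6:1 hypothesis (Σ ratio = 16, N = 3107):
  red: 3107 × 9/16 = 1747.6875
  sandy: 3107 × 6/16 = 1165.125
  white: 3107 × 1/16 = 194.1875
Contribution of red: (1816 − 1747.6875)² / 1747.6875 = 2.6702

2.670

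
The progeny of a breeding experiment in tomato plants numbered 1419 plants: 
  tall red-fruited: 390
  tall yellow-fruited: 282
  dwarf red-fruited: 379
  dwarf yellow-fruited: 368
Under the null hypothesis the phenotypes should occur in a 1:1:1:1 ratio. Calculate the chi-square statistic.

20.574

The 1:1:1:1 ratio has 4 parts, so with N = 1419 the expected counts are:
  tall red-fruited: 1419 × 1/4 = 354.75
  tall yellow-fruited: 1419 × 1/4 = 354.75
  dwarf red-fruited: 1419 × 1/4 = 354.75
  dwarf yellow-fruited: 1419 × 1/4 = 354.75
χ² = Σ (O − E)² / E
  tall red-fruited: (390 − 354.75)² / 354.75 = 3.5026
  tall yellow-fruited: (282 − 354.75)² / 354.75 = 14.9191
  dwarf red-fruited: (379 − 354.75)² / 354.75 = 1.6577
  dwarf yellow-fruited: (368 − 354.75)² / 354.75 = 0.4949
χ² = 3.5026 + 14.9191 + 1.6577 + 0.4949 = 20.5743 ≈ 20.574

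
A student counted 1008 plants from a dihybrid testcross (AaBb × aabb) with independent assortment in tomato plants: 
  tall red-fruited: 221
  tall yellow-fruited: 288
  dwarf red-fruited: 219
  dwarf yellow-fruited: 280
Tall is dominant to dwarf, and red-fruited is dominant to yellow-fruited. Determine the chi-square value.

16.389

A dihybrid testcross with independent assortment gives a 1:1:1:1 ratio.
The 1:1:1:1 ratio has 4 parts, so with N = 1008 the expected counts are:
  tall red-fruited: 1008 × 1/4 = 252
  tall yellow-fruited: 1008 × 1/4 = 252
  dwarf red-fruited: 1008 × 1/4 = 252
  dwarf yellow-fruited: 1008 × 1/4 = 252
χ² = Σ (O − E)² / E
  tall red-fruited: (221 − 252)² / 252 = 3.8135
  tall yellow-fruited: (288 − 252)² / 252 = 5.1429
  dwarf red-fruited: (219 − 252)² / 252 = 4.3214
  dwarf yellow-fruited: (280 − 252)² / 252 = 3.1111
χ² = 3.8135 + 5.1429 + 4.3214 + 3.1111 = 16.3889 ≈ 16.389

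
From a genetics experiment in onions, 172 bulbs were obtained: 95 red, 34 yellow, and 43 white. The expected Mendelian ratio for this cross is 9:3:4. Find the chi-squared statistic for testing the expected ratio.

0.127

Total ratio parts = 16. Expected numbers out of 172:
  red: 172 × 9/16 = 96.75
  yellow: 172 × 3/16 = 32.25
  white: 172 × 4/16 = 43
χ² = Σ (O − E)² / E
  red: (95 − 96.75)² / 96.75 = 0.0317
  yellow: (34 − 32.25)² / 32.25 = 0.0950
  white: (43 − 43)² / 43 = 0.0000
χ² = 0.0317 + 0.0950 + 0.0000 = 0.1267 ≈ 0.127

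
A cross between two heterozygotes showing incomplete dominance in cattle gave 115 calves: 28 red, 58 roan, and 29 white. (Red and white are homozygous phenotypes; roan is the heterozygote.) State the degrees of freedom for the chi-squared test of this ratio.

2

With incomplete dominance, a heterozygote × heterozygote cross gives a 1:2:1 phenotypic ratio.
A goodness-of-fit test with 3 phenotype classes has df = 3 − 1 = 2.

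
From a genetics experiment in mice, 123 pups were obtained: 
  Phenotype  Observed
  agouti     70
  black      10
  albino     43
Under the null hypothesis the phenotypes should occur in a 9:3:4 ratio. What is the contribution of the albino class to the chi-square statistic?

Under the 9:3:4 hypothesis (Σ ratio = 16, N = 123):
  agouti: 123 × 9/16 = 69.1875
  black: 123 × 3/16 = 23.0625
  albino: 123 × 4/16 = 30.75
Contribution of albino: (43 − 30.75)² / 30.75 = 4.8801

4.880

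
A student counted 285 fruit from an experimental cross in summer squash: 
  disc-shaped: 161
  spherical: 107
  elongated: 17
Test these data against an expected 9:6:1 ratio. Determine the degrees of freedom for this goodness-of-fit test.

A goodness-of-fit test with 3 phenotype classes has df = 3 − 1 = 2.

2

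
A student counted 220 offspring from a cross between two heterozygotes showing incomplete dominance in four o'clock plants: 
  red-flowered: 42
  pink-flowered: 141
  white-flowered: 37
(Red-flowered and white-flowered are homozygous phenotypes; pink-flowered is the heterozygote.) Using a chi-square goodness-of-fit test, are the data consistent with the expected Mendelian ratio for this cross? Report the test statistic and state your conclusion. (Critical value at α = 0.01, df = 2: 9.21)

With incomplete dominance, a heterozygote × heterozygote cross gives a 1:2:1 phenotypic ratio.
Expected counts for N = 220 under a 1:2:1 ratio (total parts = 4):
  red-flowered: 220 × 1/4 = 55
  pink-flowered: 220 × 2/4 = 110
  white-flowered: 220 × 1/4 = 55
χ² = Σ (O − E)² / E
  red-flowered: (42 − 55)² / 55 = 3.0727
  pink-flowered: (141 − 110)² / 110 = 8.7364
  white-flowered: (37 − 55)² / 55 = 5.8909
χ² = 3.0727 + 8.7364 + 5.8909 = 17.700
Degrees of freedom = 3 − 1 = 2; critical value at α = 0.01 is 9.21.
Since 17.700 > 9.21, we reject the null hypothesis — the data do not fit the 1:2:1 ratio.

17.700; not consistent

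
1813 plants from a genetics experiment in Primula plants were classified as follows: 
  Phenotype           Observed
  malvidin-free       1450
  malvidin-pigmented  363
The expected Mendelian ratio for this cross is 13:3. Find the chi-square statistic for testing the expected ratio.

1.926

Expected counts for N = 1813 under a 13:3 ratio (total parts = 16):
  malvidin-free: 1813 × 13/16 = 1473.0625
  malvidin-pigmented: 1813 × 3/16 = 339.9375
χ² = Σ (O − E)² / E
  malvidin-free: (1450 − 1473.0625)² / 1473.0625 = 0.3611
  malvidin-pigmented: (363 − 339.9375)² / 339.9375 = 1.5646
χ² = 0.3611 + 1.5646 = 1.9257 ≈ 1.926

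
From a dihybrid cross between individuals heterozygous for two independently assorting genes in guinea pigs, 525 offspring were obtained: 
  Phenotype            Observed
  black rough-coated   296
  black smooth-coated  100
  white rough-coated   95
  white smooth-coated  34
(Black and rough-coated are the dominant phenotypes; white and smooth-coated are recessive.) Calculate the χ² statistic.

0.189

A dihybrid F₂ with independent assortment and complete dominance at both loci gives a 9:3:3:1 phenotypic ratio.
Under the 9:3:3:1 hypothesis (Σ ratio = 16, N = 525):
  black rough-coated: 525 × 9/16 = 295.3125
  black smooth-coated: 525 × 3/16 = 98.4375
  white rough-coated: 525 × 3/16 = 98.4375
  white smooth-coated: 525 × 1/16 = 32.8125
χ² = Σ (O − E)² / E
  black rough-coated: (296 − 295.3125)² / 295.3125 = 0.0016
  black smooth-coated: (100 − 98.4375)² / 98.4375 = 0.0248
  white rough-coated: (95 − 98.4375)² / 98.4375 = 0.1200
  white smooth-coated: (34 − 32.8125)² / 32.8125 = 0.0430
χ² = 0.0016 + 0.0248 + 0.1200 + 0.0430 = 0.1894 ≈ 0.189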